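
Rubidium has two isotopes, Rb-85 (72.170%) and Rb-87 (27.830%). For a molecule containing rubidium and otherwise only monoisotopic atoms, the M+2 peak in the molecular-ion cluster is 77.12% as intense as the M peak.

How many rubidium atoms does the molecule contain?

With n Rb atoms, P(M+2)/P(M) = C(n,1)·p^(n−1)q / p^n = n·q/p = n · 0.27830/0.72170.
n = 0.7712 × 0.72170/0.27830 = 2.00 ≈ 2

2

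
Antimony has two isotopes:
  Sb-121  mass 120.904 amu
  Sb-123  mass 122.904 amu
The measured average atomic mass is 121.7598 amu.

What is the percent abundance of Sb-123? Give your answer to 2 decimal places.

42.79%

Let x be the fractional abundance of Sb-121; then Sb-123 has abundance 1 − x.
120.904·x + 122.904·(1 − x) = 121.7598
(120.904 − 122.904)·x = 121.7598 − 122.904
x = -1.1442 / -2.000 = 0.57210 → 57.21% Sb-121, 42.79% Sb-123.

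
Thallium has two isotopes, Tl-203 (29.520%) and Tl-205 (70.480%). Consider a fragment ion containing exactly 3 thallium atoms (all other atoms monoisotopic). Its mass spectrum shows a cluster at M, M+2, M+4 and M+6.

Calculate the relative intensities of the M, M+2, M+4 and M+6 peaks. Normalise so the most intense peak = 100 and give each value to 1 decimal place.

5.8 : 41.9 : 100.0 : 79.6

Expanding (0.29520 + 0.70480)^3:
P(M) = 0.29520^3 = 0.025725
P(M+2) = 3 × 0.29520^2 × 0.70480^1 = 0.184255
P(M+4) = 3 × 0.29520^1 × 0.70480^2 = 0.439916
P(M+6) = 0.70480^3 = 0.350104
The M+4 peak is largest (0.439916); scaling to 100 gives 5.8 : 41.9 : 100.0 : 79.6.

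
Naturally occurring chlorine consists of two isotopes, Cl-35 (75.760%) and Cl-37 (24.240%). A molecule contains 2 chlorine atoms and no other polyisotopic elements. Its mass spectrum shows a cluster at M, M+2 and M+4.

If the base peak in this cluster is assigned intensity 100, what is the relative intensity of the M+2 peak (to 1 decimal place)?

64.0

(0.75760 + 0.24240)^2 gives M 0.5740, M+2 0.3673, M+4 0.0588; the largest is M.
P(M) = C(2,0) × 0.75760^2 × 0.24240^0 = 1 × 0.57395776 × 1.0000 = 0.573958 (base)
P(M+2) = C(2,1) × 0.75760^1 × 0.24240^1 = 2 × 0.7576 × 0.2424 = 0.367284
Relative intensity = 0.367284 / 0.573958 × 100 = 64.0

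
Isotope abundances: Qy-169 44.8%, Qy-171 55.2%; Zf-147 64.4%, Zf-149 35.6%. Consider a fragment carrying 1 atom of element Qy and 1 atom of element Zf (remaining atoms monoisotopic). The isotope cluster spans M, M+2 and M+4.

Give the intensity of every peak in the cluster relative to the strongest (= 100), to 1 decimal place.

56.0 : 100.0 : 38.2

Element Qy pattern (n=1): 0.4480 : 0.5520
Element Zf pattern (n=1): 0.6440 : 0.3560
Convolve the two distributions (both contribute in 2-u steps):
  M: 0.4480×0.6440 = 0.288512
  M+2: 0.4480×0.3560 + 0.5520×0.6440 = 0.514976
  M+4: 0.5520×0.3560 = 0.196512
Scale to base peak (0.514976) = 100: 56.0 : 100.0 : 38.2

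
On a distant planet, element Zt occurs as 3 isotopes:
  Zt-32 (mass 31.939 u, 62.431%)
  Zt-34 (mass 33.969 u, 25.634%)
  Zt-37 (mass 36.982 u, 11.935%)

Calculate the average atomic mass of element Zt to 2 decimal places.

The abundance-weighted mean is 0.62431 × 31.939 + 0.25634 × 33.969 + 0.11935 × 36.982
= 19.9398 + 8.7076 + 4.4138 = 33.0612 u

33.06 u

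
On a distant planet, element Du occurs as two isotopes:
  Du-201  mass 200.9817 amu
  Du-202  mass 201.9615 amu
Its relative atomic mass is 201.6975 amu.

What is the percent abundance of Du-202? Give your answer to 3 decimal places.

Writing the weighted mean with unknown fraction x of Du-201:
200.9817·x + 201.9615·(1 − x) = 201.6975
(200.9817 − 201.9615)·x = 201.6975 − 201.9615
x = -0.2640 / -0.9798 = 0.26944 → 26.944% Du-201, 73.056% Du-202.

73.056%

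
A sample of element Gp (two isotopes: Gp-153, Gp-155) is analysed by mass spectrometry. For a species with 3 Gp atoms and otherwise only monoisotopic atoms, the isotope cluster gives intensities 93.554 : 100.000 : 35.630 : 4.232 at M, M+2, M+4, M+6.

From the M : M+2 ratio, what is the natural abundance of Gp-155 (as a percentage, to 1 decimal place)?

Let p = fractional abundance of Gp-153. I(M+2)/I(M) = [C(3,1)·p^2·(1−p)] / p^3 = 3·(1−p)/p = 100.000/93.554 = 1.0689
(1−p)/p = 1.0689/3 = 0.3563  ⇒  p = 1/(1 + 0.3563) = 0.7373
Gp-153: 73.7%, Gp-155: 26.3%.

26.3%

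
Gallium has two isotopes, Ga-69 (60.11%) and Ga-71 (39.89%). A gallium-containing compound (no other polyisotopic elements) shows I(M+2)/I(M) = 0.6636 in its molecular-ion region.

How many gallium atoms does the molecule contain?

1

For n independent Ga atoms, I(M+2)/I(M) = n · (abundance Ga-71) / (abundance Ga-69) = n · 0.3989/0.6011.
n = 0.6636 × 0.6011/0.3989 = 1.00 ≈ 1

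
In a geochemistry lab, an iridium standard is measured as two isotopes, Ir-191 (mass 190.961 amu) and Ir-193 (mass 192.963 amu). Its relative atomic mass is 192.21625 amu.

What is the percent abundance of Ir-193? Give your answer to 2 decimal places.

Let x be the fractional abundance of Ir-191; then Ir-193 has abundance 1 − x.
190.961·x + 192.963·(1 − x) = 192.21625
(190.961 − 192.963)·x = 192.21625 − 192.963
x = -0.74675 / -2.002 = 0.37300 → 37.30% Ir-191, 62.70% Ir-193.

62.70%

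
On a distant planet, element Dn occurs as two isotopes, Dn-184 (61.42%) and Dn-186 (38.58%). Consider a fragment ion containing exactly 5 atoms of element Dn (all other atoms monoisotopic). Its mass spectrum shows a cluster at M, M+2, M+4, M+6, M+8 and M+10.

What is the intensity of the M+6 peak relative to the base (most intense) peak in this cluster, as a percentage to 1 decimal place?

62.8%

(0.6142 + 0.3858)^5 gives M 0.0874, M+2 0.2745, M+4 0.3449, M+6 0.2166, M+8 0.0680, M+10 0.0085; the largest is M+4.
P(M+4) = C(5,2) × 0.6142^3 × 0.3858^2 = 10 × 0.23170182 × 0.14884164 = 0.344869 (base)
P(M+6) = C(5,3) × 0.6142^2 × 0.3858^3 = 10 × 0.37724164 × 0.0574231 = 0.216624
Relative intensity = 0.216624 / 0.344869 × 100 = 62.8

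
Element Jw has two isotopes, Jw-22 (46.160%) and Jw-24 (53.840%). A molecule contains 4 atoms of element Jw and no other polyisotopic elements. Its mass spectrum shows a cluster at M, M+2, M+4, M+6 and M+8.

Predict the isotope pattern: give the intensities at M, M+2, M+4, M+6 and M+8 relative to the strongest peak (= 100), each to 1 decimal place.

Each Jw atom is independently Jw-22 (p = 0.46160) or Jw-24 (q = 0.53840); the cluster is the binomial expansion (p + q)^4.
P(M) = 0.46160^4 = 0.045401
P(M+2) = 4 × 0.46160^3 × 0.53840^1 = 0.211818
P(M+4) = 6 × 0.46160^2 × 0.53840^2 = 0.370589
P(M+6) = 4 × 0.46160^1 × 0.53840^3 = 0.288165
P(M+8) = 0.53840^4 = 0.084027
The M+4 peak is largest (0.370589); scaling to 100 gives 12.3 : 57.2 : 100.0 : 77.8 : 22.7.

12.3 : 57.2 : 100.0 : 77.8 : 22.7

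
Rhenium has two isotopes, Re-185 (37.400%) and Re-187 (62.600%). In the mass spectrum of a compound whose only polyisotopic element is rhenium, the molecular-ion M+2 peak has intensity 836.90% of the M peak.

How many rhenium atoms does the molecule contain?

With n Re atoms, P(M+2)/P(M) = C(n,1)·p^(n−1)q / p^n = n·q/p = n · 0.62600/0.37400.
n = 8.3690 × 0.37400/0.62600 = 5.00 ≈ 5

5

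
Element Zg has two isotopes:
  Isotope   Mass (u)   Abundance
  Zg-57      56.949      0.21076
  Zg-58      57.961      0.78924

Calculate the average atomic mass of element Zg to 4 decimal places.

57.7477 u

Average mass = Σ (abundance × isotope mass) = 0.21076 × 56.949 + 0.78924 × 57.961
= 12.00257 + 45.74514 = 57.74771 u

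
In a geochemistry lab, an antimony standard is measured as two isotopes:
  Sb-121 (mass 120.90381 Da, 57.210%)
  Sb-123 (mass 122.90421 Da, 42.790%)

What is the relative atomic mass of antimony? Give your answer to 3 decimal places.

Weight each isotope mass by its fractional abundance: 0.57210 × 120.90381 + 0.42790 × 122.90421
= 69.169070 + 52.590711 = 121.759781 Da

121.760 Da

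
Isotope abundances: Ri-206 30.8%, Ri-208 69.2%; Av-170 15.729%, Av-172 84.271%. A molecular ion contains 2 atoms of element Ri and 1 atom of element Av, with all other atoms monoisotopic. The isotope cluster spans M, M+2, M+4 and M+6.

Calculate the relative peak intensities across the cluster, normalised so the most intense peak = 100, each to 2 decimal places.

Element Ri pattern (n=2): 0.094864 : 0.426272 : 0.478864
Element Av pattern (n=1): 0.15729 : 0.84271
Convolve the two distributions (both contribute in 2-u steps):
  M: 0.094864×0.15729 = 0.014921
  M+2: 0.094864×0.84271 + 0.426272×0.15729 = 0.146991
  M+4: 0.426272×0.84271 + 0.478864×0.15729 = 0.434544
  M+6: 0.478864×0.84271 = 0.403543
Scale to base peak (0.434544) = 100: 3.43 : 33.83 : 100.00 : 92.87

3.43 : 33.83 : 100.00 : 92.87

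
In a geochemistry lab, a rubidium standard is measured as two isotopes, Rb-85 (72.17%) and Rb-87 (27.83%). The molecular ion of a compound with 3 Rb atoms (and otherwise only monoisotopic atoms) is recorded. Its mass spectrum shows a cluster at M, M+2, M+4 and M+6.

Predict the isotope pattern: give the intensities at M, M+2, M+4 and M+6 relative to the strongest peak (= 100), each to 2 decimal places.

86.44 : 100.00 : 38.56 : 4.96

Each Rb atom is independently Rb-85 (p = 0.7217) or Rb-87 (q = 0.2783); the cluster is the binomial expansion (p + q)^3.
P(M) = 0.7217^3 = 0.375898
P(M+2) = 3 × 0.7217^2 × 0.2783^1 = 0.434858
P(M+4) = 3 × 0.7217^1 × 0.2783^2 = 0.167689
P(M+6) = 0.2783^3 = 0.021555
The M+2 peak is largest (0.434858); scaling to 100 gives 86.44 : 100.00 : 38.56 : 4.96.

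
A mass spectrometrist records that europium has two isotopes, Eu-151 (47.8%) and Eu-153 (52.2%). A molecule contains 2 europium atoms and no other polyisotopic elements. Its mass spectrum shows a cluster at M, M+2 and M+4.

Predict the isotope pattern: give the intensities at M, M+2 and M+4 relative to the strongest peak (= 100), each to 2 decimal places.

The 2 Eu atoms are independent, so intensities follow the terms of (0.478 + 0.522)^2.
P(M) = 0.478^2 = 0.228484
P(M+2) = 2 × 0.478^1 × 0.522^1 = 0.499032
P(M+4) = 0.522^2 = 0.272484
The M+2 peak is largest (0.499032); scaling to 100 gives 45.79 : 100.00 : 54.60.

45.79 : 100.00 : 54.60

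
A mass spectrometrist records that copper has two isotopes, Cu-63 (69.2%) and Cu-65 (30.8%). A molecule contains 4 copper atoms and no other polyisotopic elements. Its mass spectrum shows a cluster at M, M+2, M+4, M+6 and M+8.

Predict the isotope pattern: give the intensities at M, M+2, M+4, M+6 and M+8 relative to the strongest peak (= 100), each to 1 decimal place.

56.2 : 100.0 : 66.8 : 19.8 : 2.2

Expanding (0.692 + 0.308)^4:
P(M) = 0.692^4 = 0.229311
P(M+2) = 4 × 0.692^3 × 0.308^1 = 0.408253
P(M+4) = 6 × 0.692^2 × 0.308^2 = 0.272562
P(M+6) = 4 × 0.692^1 × 0.308^3 = 0.080876
P(M+8) = 0.308^4 = 0.008999
The M+2 peak is largest (0.408253); scaling to 100 gives 56.2 : 100.0 : 66.8 : 19.8 : 2.2.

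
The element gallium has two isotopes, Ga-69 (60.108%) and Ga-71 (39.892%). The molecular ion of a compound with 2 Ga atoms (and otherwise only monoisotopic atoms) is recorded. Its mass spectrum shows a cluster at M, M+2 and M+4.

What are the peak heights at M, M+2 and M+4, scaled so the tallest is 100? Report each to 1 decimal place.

75.3 : 100.0 : 33.2

The 2 Ga atoms are independent, so intensities follow the terms of (0.60108 + 0.39892)^2.
P(M) = 0.60108^2 = 0.361297
P(M+2) = 2 × 0.60108^1 × 0.39892^1 = 0.479566
P(M+4) = 0.39892^2 = 0.159137
The M+2 peak is largest (0.479566); scaling to 100 gives 75.3 : 100.0 : 33.2.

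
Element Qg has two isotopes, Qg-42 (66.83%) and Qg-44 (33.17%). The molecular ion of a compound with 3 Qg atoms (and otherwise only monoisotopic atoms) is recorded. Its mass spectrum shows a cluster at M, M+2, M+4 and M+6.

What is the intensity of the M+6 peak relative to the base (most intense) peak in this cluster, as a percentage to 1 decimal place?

8.2%

Term probabilities: M 0.2985, M+2 0.4444, M+4 0.2206, M+6 0.0365. Base peak = M+2.
P(M+2) = C(3,1) × 0.6683^2 × 0.3317^1 = 3 × 0.44662489 × 0.3317 = 0.444436 (base)
P(M+6) = C(3,3) × 0.6683^0 × 0.3317^3 = 1 × 1.0000 × 0.03649526 = 0.036495
Relative intensity = 0.036495 / 0.444436 × 100 = 8.2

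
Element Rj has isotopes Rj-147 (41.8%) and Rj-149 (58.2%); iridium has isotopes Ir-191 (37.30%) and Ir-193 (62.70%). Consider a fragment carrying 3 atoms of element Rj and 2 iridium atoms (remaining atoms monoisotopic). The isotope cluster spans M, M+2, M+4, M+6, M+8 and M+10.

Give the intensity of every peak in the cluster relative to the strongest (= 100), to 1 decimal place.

Element Rj pattern (n=3): 0.07303463 : 0.3050681 : 0.4247599 : 0.19713737
Iridium pattern (n=2): 0.139129 : 0.467742 : 0.393129
Convolve the two distributions (both contribute in 2-u steps):
  M: 0.07303463×0.139129 = 0.010161
  M+2: 0.07303463×0.467742 + 0.3050681×0.139129 = 0.076605
  M+4: 0.07303463×0.393129 + 0.3050681×0.467742 + 0.4247599×0.139129 = 0.230502
  M+6: 0.3050681×0.393129 + 0.4247599×0.467742 + 0.19713737×0.139129 = 0.346037
  M+8: 0.4247599×0.393129 + 0.19713737×0.467742 = 0.259195
  M+10: 0.19713737×0.393129 = 0.077500
Scale to base peak (0.346037) = 100: 2.9 : 22.1 : 66.6 : 100.0 : 74.9 : 22.4

2.9 : 22.1 : 66.6 : 100.0 : 74.9 : 22.4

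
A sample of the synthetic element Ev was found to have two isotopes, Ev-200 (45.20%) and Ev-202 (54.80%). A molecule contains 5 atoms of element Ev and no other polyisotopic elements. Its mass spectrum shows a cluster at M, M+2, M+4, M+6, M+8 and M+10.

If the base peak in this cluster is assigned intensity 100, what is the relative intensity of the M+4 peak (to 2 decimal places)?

(0.4520 + 0.5480)^5 gives M 0.0189, M+2 0.1144, M+4 0.2773, M+6 0.3362, M+8 0.2038, M+10 0.0494; the largest is M+6.
P(M+6) = C(5,3) × 0.4520^2 × 0.5480^3 = 10 × 0.204304 × 0.16456659 = 0.336216 (base)
P(M+4) = C(5,2) × 0.4520^3 × 0.5480^2 = 10 × 0.09234541 × 0.300304 = 0.277317
Relative intensity = 0.277317 / 0.336216 × 100 = 82.48

82.48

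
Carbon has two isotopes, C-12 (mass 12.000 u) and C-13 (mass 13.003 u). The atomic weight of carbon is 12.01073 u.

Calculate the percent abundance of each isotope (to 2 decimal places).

C-12: 98.93%, C-13: 1.07%

Writing the weighted mean with unknown fraction x of C-12:
12.000·x + 13.003·(1 − x) = 12.01073
(12.000 − 13.003)·x = 12.01073 − 13.003
x = -0.99227 / -1.003 = 0.98930 → 98.93% C-12, 1.07% C-13.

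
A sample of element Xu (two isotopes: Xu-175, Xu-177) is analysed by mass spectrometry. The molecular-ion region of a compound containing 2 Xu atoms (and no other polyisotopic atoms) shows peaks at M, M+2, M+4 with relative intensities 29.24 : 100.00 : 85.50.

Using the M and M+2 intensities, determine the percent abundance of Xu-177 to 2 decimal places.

Let p = fractional abundance of Xu-175. I(M+2)/I(M) = [C(2,1)·p^1·(1−p)] / p^2 = 2·(1−p)/p = 100.00/29.24 = 3.4200
(1−p)/p = 3.4200/2 = 1.7100  ⇒  p = 1/(1 + 1.7100) = 0.3690
Xu-175: 36.90%, Xu-177: 63.10%.

63.10%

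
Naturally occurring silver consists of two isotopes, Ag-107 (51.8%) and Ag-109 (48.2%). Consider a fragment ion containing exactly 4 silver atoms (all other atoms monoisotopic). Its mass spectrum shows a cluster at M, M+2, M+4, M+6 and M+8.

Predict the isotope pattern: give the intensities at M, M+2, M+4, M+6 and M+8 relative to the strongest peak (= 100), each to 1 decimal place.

Each Ag atom is independently Ag-107 (p = 0.518) or Ag-109 (q = 0.482); the cluster is the binomial expansion (p + q)^4.
P(M) = 0.518^4 = 0.071998
P(M+2) = 4 × 0.518^3 × 0.482^1 = 0.267976
P(M+4) = 6 × 0.518^2 × 0.482^2 = 0.374029
P(M+6) = 4 × 0.518^1 × 0.482^3 = 0.232023
P(M+8) = 0.482^4 = 0.053974
The M+4 peak is largest (0.374029); scaling to 100 gives 19.2 : 71.6 : 100.0 : 62.0 : 14.4.

19.2 : 71.6 : 100.0 : 62.0 : 14.4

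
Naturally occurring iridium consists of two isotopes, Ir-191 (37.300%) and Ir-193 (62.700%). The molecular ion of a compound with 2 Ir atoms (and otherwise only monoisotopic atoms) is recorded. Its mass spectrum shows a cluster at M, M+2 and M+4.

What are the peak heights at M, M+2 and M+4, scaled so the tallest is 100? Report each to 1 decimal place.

29.7 : 100.0 : 84.0

The 2 Ir atoms are independent, so intensities follow the terms of (0.37300 + 0.62700)^2.
P(M) = 0.37300^2 = 0.139129
P(M+2) = 2 × 0.37300^1 × 0.62700^1 = 0.467742
P(M+4) = 0.62700^2 = 0.393129
The M+2 peak is largest (0.467742); scaling to 100 gives 29.7 : 100.0 : 84.0.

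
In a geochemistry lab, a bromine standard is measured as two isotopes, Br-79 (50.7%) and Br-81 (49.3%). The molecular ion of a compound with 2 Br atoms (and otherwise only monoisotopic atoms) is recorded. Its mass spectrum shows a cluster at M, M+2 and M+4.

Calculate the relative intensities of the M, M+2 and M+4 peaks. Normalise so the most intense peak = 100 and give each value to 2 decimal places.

51.42 : 100.00 : 48.62

Expanding (0.507 + 0.493)^2:
P(M) = 0.507^2 = 0.257049
P(M+2) = 2 × 0.507^1 × 0.493^1 = 0.499902
P(M+4) = 0.493^2 = 0.243049
The M+2 peak is largest (0.499902); scaling to 100 gives 51.42 : 100.00 : 48.62.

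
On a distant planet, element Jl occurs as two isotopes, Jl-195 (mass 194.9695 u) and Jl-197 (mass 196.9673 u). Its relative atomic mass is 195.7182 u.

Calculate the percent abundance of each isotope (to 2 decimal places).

With x = fraction of Jl-195 (so Jl-197 is 1 − x):
194.9695·x + 196.9673·(1 − x) = 195.7182
(194.9695 − 196.9673)·x = 195.7182 − 196.9673
x = -1.2491 / -1.9978 = 0.62524 → 62.52% Jl-195, 37.48% Jl-197.

Jl-195: 62.52%, Jl-197: 37.48%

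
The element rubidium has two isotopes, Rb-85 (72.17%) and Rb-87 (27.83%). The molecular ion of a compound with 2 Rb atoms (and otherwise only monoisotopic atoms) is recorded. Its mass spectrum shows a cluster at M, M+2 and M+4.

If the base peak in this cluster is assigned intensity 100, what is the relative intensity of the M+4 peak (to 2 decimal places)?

Term probabilities: M 0.5209, M+2 0.4017, M+4 0.0775. Base peak = M.
P(M) = C(2,0) × 0.7217^2 × 0.2783^0 = 1 × 0.52085089 × 1.0000 = 0.520851 (base)
P(M+4) = C(2,2) × 0.7217^0 × 0.2783^2 = 1 × 1.0000 × 0.07745089 = 0.077451
Relative intensity = 0.077451 / 0.520851 × 100 = 14.87

14.87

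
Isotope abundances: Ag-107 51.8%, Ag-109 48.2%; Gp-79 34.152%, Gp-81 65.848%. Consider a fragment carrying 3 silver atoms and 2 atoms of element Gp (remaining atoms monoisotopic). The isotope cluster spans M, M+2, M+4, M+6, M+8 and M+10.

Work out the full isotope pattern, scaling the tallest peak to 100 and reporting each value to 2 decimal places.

Silver pattern (n=3): 0.13899183 : 0.3879965 : 0.3610315 : 0.11198017
Element Gp pattern (n=2): 0.11663591 : 0.44976818 : 0.43359591
Convolve the two distributions (both contribute in 2-u steps):
  M: 0.13899183×0.11663591 = 0.016211
  M+2: 0.13899183×0.44976818 + 0.3879965×0.11663591 = 0.107768
  M+4: 0.13899183×0.43359591 + 0.3879965×0.44976818 + 0.3610315×0.11663591 = 0.276884
  M+6: 0.3879965×0.43359591 + 0.3610315×0.44976818 + 0.11198017×0.11663591 = 0.343675
  M+8: 0.3610315×0.43359591 + 0.11198017×0.44976818 = 0.206907
  M+10: 0.11198017×0.43359591 = 0.048554
Scale to base peak (0.343675) = 100: 4.72 : 31.36 : 80.57 : 100.00 : 60.20 : 14.13

4.72 : 31.36 : 80.57 : 100.00 : 60.20 : 14.13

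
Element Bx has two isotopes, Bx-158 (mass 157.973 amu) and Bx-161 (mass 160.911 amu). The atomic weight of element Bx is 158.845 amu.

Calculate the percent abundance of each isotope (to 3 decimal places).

Let x be the fractional abundance of Bx-158; then Bx-161 has abundance 1 − x.
157.973·x + 160.911·(1 − x) = 158.845
(157.973 − 160.911)·x = 158.845 − 160.911
x = -2.066 / -2.938 = 0.70320 → 70.320% Bx-158, 29.680% Bx-161.

Bx-158: 70.320%, Bx-161: 29.680%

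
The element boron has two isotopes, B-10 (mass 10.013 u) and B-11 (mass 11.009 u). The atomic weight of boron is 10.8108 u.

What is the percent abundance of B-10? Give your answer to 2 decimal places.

Let x be the fractional abundance of B-10; then B-11 has abundance 1 − x.
10.013·x + 11.009·(1 − x) = 10.8108
(10.013 − 11.009)·x = 10.8108 − 11.009
x = -0.1982 / -0.996 = 0.19900 → 19.90% B-10, 80.10% B-11.

19.90%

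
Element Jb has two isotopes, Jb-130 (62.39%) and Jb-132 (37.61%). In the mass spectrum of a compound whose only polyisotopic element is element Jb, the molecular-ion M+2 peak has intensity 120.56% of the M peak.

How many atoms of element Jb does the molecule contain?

2

With n Jb atoms, P(M+2)/P(M) = C(n,1)·p^(n−1)q / p^n = n·q/p = n · 0.3761/0.6239.
n = 1.2056 × 0.6239/0.3761 = 2.00 ≈ 2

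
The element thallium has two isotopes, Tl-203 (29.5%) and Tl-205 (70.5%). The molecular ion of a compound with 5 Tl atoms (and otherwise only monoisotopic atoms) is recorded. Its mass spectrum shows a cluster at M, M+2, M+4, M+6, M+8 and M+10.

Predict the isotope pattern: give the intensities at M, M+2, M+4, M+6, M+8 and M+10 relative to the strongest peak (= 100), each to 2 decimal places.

0.61 : 7.33 : 35.02 : 83.69 : 100.00 : 47.80

The 5 Tl atoms are independent, so intensities follow the terms of (0.295 + 0.705)^5.
P(M) = 0.295^5 = 0.002234
P(M+2) = 5 × 0.295^4 × 0.705^1 = 0.026696
P(M+4) = 10 × 0.295^3 × 0.705^2 = 0.127598
P(M+6) = 10 × 0.295^2 × 0.705^3 = 0.304938
P(M+8) = 5 × 0.295^1 × 0.705^4 = 0.364375
P(M+10) = 0.705^5 = 0.174159
The M+8 peak is largest (0.364375); scaling to 100 gives 0.61 : 7.33 : 35.02 : 83.69 : 100.00 : 47.80.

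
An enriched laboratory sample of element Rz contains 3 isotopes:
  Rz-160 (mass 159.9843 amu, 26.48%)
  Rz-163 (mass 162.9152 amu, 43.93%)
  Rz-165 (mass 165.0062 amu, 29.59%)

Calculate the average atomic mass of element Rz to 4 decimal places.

162.7578 amu

The abundance-weighted mean is 0.2648 × 159.9843 + 0.4393 × 162.9152 + 0.2959 × 165.0062
= 42.36384 + 71.56865 + 48.82533 = 162.75782 amu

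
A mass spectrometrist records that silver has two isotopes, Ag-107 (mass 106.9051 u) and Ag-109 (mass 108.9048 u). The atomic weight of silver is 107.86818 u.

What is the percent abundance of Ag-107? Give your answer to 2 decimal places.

51.84%

Writing the weighted mean with unknown fraction x of Ag-107:
106.9051·x + 108.9048·(1 − x) = 107.86818
(106.9051 − 108.9048)·x = 107.86818 − 108.9048
x = -1.03662 / -1.9997 = 0.51839 → 51.84% Ag-107, 48.16% Ag-109.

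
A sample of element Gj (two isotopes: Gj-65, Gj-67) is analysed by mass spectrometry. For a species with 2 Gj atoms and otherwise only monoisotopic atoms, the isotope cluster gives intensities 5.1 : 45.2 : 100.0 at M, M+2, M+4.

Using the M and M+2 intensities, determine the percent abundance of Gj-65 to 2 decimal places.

18.41%

Write p for the Gj-65 fraction. I(M+2)/I(M) = [C(2,1)·p^1·(1−p)] / p^2 = 2·(1−p)/p = 45.2/5.1 = 8.8627
(1−p)/p = 8.8627/2 = 4.4314  ⇒  p = 1/(1 + 4.4314) = 0.1841
Gj-65: 18.41%, Gj-67: 81.59%.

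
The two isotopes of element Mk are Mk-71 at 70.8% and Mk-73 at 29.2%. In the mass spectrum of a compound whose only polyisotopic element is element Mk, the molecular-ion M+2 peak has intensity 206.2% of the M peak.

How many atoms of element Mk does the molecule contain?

5

With n Mk atoms, P(M+2)/P(M) = C(n,1)·p^(n−1)q / p^n = n·q/p = n · 0.292/0.708.
n = 2.062 × 0.708/0.292 = 5.00 ≈ 5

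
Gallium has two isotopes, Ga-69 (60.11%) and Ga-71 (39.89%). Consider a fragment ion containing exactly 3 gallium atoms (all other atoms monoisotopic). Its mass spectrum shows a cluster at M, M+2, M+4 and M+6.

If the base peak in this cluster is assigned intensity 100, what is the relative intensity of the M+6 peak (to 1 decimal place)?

14.7

(0.6011 + 0.3989)^3 gives M 0.2172, M+2 0.4324, M+4 0.2869, M+6 0.0635; the largest is M+2.
P(M+2) = C(3,1) × 0.6011^2 × 0.3989^1 = 3 × 0.36132121 × 0.3989 = 0.432393 (base)
P(M+6) = C(3,3) × 0.6011^0 × 0.3989^3 = 1 × 1.0000 × 0.06347345 = 0.063473
Relative intensity = 0.063473 / 0.432393 × 100 = 14.7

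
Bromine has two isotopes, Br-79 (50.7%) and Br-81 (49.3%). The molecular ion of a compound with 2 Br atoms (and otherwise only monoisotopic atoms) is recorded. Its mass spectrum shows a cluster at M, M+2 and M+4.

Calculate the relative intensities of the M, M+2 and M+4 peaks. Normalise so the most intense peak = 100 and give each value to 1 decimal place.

Each Br atom is independently Br-79 (p = 0.507) or Br-81 (q = 0.493); the cluster is the binomial expansion (p + q)^2.
P(M) = 0.507^2 = 0.257049
P(M+2) = 2 × 0.507^1 × 0.493^1 = 0.499902
P(M+4) = 0.493^2 = 0.243049
The M+2 peak is largest (0.499902); scaling to 100 gives 51.4 : 100.0 : 48.6.

51.4 : 100.0 : 48.6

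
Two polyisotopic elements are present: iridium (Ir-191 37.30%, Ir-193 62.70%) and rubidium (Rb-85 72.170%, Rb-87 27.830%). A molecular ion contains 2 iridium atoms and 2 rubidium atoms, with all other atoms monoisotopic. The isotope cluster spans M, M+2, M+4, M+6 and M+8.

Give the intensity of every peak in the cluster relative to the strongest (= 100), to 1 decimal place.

Iridium pattern (n=2): 0.139129 : 0.467742 : 0.393129
Rubidium pattern (n=2): 0.52085089 : 0.40169822 : 0.07745089
Convolve the two distributions (both contribute in 2-u steps):
  M: 0.139129×0.52085089 = 0.072465
  M+2: 0.139129×0.40169822 + 0.467742×0.52085089 = 0.299512
  M+4: 0.139129×0.07745089 + 0.467742×0.40169822 + 0.393129×0.52085089 = 0.403428
  M+6: 0.467742×0.07745089 + 0.393129×0.40169822 = 0.194146
  M+8: 0.393129×0.07745089 = 0.030448
Scale to base peak (0.403428) = 100: 18.0 : 74.2 : 100.0 : 48.1 : 7.5

18.0 : 74.2 : 100.0 : 48.1 : 7.5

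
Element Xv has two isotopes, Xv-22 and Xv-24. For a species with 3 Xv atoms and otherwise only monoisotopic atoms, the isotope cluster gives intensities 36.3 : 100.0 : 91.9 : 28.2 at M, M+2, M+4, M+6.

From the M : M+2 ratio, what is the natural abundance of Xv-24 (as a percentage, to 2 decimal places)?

Write p for the Xv-22 fraction. I(M+2)/I(M) = [C(3,1)·p^2·(1−p)] / p^3 = 3·(1−p)/p = 100.0/36.3 = 2.7548
(1−p)/p = 2.7548/3 = 0.9183  ⇒  p = 1/(1 + 0.9183) = 0.5213
Xv-22: 52.13%, Xv-24: 47.87%.

47.87%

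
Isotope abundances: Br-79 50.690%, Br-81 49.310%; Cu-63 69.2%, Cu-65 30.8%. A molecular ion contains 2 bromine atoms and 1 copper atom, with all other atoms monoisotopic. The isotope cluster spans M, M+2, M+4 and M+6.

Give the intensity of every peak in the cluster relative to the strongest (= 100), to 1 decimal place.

Bromine pattern (n=2): 0.25694761 : 0.49990478 : 0.24314761
Copper pattern (n=1): 0.6920 : 0.3080
Convolve the two distributions (both contribute in 2-u steps):
  M: 0.25694761×0.6920 = 0.177808
  M+2: 0.25694761×0.3080 + 0.49990478×0.6920 = 0.425074
  M+4: 0.49990478×0.3080 + 0.24314761×0.6920 = 0.322229
  M+6: 0.24314761×0.3080 = 0.074889
Scale to base peak (0.425074) = 100: 41.8 : 100.0 : 75.8 : 17.6

41.8 : 100.0 : 75.8 : 17.6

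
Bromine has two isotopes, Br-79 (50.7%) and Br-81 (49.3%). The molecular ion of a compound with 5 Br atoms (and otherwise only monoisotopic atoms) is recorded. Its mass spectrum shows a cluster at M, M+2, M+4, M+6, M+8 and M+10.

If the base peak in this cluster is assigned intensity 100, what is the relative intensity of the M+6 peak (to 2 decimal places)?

(0.507 + 0.493)^5 gives M 0.0335, M+2 0.1629, M+4 0.3168, M+6 0.3080, M+8 0.1497, M+10 0.0291; the largest is M+4.
P(M+4) = C(5,2) × 0.507^3 × 0.493^2 = 10 × 0.13032384 × 0.243049 = 0.316751 (base)
P(M+6) = C(5,3) × 0.507^2 × 0.493^3 = 10 × 0.257049 × 0.11982316 = 0.308004
Relative intensity = 0.308004 / 0.316751 × 100 = 97.24

97.24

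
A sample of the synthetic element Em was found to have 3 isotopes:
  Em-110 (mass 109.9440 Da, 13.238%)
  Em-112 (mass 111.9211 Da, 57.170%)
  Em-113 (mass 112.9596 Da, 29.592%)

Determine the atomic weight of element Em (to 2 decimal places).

The abundance-weighted mean is 0.13238 × 109.9440 + 0.57170 × 111.9211 + 0.29592 × 112.9596
= 14.55439 + 63.98529 + 33.42700 = 111.96668 Da

111.97 Da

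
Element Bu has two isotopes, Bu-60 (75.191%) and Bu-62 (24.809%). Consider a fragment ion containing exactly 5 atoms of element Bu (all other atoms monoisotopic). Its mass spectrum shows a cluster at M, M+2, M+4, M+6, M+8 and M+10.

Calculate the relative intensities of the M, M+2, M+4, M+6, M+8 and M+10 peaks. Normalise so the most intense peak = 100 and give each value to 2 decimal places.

The 5 Bu atoms are independent, so intensities follow the terms of (0.75191 + 0.24809)^5.
P(M) = 0.75191^5 = 0.240342
P(M+2) = 5 × 0.75191^4 × 0.24809^1 = 0.396500
P(M+4) = 10 × 0.75191^3 × 0.24809^2 = 0.261647
P(M+6) = 10 × 0.75191^2 × 0.24809^3 = 0.086330
P(M+8) = 5 × 0.75191^1 × 0.24809^4 = 0.014242
P(M+10) = 0.24809^5 = 0.000940
The M+2 peak is largest (0.396500); scaling to 100 gives 60.62 : 100.00 : 65.99 : 21.77 : 3.59 : 0.24.

60.62 : 100.00 : 65.99 : 21.77 : 3.59 : 0.24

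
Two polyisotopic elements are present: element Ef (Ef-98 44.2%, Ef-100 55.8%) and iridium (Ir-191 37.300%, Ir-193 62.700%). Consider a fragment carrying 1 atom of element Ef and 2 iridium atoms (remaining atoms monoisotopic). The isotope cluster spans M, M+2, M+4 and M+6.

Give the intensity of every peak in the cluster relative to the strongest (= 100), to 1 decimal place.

14.1 : 65.4 : 100.0 : 50.5

Element Ef pattern (n=1): 0.4420 : 0.5580
Iridium pattern (n=2): 0.139129 : 0.467742 : 0.393129
Convolve the two distributions (both contribute in 2-u steps):
  M: 0.4420×0.139129 = 0.061495
  M+2: 0.4420×0.467742 + 0.5580×0.139129 = 0.284376
  M+4: 0.4420×0.393129 + 0.5580×0.467742 = 0.434763
  M+6: 0.5580×0.393129 = 0.219366
Scale to base peak (0.434763) = 100: 14.1 : 65.4 : 100.0 : 50.5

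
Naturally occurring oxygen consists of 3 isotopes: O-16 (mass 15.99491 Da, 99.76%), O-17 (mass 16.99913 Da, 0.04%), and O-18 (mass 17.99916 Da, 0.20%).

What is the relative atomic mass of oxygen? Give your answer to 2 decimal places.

16.00 Da

The abundance-weighted mean is 0.9976 × 15.99491 + 0.0004 × 16.99913 + 0.0020 × 17.99916
= 15.956522 + 0.006800 + 0.035998 = 15.999320 Da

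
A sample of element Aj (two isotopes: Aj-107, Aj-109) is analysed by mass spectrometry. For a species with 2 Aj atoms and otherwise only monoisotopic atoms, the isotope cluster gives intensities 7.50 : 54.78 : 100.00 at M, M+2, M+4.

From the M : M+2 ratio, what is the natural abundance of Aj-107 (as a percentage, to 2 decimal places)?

Write p for the Aj-107 fraction. I(M+2)/I(M) = [C(2,1)·p^1·(1−p)] / p^2 = 2·(1−p)/p = 54.78/7.50 = 7.3040
(1−p)/p = 7.3040/2 = 3.6520  ⇒  p = 1/(1 + 3.6520) = 0.2150
Aj-107: 21.50%, Aj-109: 78.50%.

21.50%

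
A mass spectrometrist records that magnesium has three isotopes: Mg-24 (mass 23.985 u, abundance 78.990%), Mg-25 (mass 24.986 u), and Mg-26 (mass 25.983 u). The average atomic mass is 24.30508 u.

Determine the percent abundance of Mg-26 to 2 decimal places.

Let x and y be the fractions of Mg-25 and Mg-26. Then x + y = 1 − 0.78990 = 0.21010 and 24.986x + 25.983y = 24.30508 − 0.78990×23.985 = 5.3593285.
Substituting: 24.986x + 25.983(0.21010 − x) = 5.3593285
(24.986 − 25.983)x = -0.0996998  ⇒  x = 0.10000, y = 0.11010
Mg-25: 10.00%, Mg-26: 11.01%.

11.01%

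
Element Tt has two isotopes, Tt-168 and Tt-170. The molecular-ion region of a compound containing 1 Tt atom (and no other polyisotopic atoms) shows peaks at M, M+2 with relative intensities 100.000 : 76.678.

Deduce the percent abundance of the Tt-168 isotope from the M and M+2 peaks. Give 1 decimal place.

Let p = fractional abundance of Tt-168. I(M+2)/I(M) = [C(1,1)·p^0·(1−p)] / p^1 = 1·(1−p)/p = 76.678/100.000 = 0.7668
(1−p)/p = 0.7668/1 = 0.7668  ⇒  p = 1/(1 + 0.7668) = 0.5660
Tt-168: 56.6%, Tt-170: 43.4%.

56.6%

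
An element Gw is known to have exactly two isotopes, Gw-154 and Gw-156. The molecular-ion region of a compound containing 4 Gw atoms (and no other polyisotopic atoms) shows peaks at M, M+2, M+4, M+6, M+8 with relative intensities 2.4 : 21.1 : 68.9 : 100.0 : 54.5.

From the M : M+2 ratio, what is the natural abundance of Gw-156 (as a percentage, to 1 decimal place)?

Write p for the Gw-154 fraction. I(M+2)/I(M) = [C(4,1)·p^3·(1−p)] / p^4 = 4·(1−p)/p = 21.1/2.4 = 8.7917
(1−p)/p = 8.7917/4 = 2.1979  ⇒  p = 1/(1 + 2.1979) = 0.3127
Gw-154: 31.3%, Gw-156: 68.7%.

68.7%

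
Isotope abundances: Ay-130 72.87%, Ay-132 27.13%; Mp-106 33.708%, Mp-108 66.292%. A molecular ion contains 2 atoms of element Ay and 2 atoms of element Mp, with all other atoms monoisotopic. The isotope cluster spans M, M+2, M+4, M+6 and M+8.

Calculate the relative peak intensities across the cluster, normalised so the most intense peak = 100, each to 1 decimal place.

Element Ay pattern (n=2): 0.53100369 : 0.39539262 : 0.07360369
Element Mp pattern (n=2): 0.11362293 : 0.44691415 : 0.43946293
Convolve the two distributions (both contribute in 2-u steps):
  M: 0.53100369×0.11362293 = 0.060334
  M+2: 0.53100369×0.44691415 + 0.39539262×0.11362293 = 0.282239
  M+4: 0.53100369×0.43946293 + 0.39539262×0.44691415 + 0.07360369×0.11362293 = 0.418426
  M+6: 0.39539262×0.43946293 + 0.07360369×0.44691415 = 0.206655
  M+8: 0.07360369×0.43946293 = 0.032346
Scale to base peak (0.418426) = 100: 14.4 : 67.5 : 100.0 : 49.4 : 7.7

14.4 : 67.5 : 100.0 : 49.4 : 7.7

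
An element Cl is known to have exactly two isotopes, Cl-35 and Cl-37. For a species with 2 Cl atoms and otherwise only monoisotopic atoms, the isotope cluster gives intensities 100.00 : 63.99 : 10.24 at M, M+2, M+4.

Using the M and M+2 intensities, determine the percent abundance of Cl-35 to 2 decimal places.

Write p for the Cl-35 fraction. I(M+2)/I(M) = [C(2,1)·p^1·(1−p)] / p^2 = 2·(1−p)/p = 63.99/100.00 = 0.6399
(1−p)/p = 0.6399/2 = 0.3200  ⇒  p = 1/(1 + 0.3200) = 0.7576
Cl-35: 75.76%, Cl-37: 24.24%.

75.76%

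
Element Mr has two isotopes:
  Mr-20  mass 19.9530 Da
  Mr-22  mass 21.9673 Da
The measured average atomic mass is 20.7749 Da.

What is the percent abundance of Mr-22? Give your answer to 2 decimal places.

Writing the weighted mean with unknown fraction x of Mr-20:
19.9530·x + 21.9673·(1 − x) = 20.7749
(19.9530 − 21.9673)·x = 20.7749 − 21.9673
x = -1.1924 / -2.0143 = 0.59197 → 59.20% Mr-20, 40.80% Mr-22.

40.80%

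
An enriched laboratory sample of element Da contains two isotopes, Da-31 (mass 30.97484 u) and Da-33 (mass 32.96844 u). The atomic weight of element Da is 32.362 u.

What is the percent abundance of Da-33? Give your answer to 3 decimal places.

With x = fraction of Da-31 (so Da-33 is 1 − x):
30.97484·x + 32.96844·(1 − x) = 32.362
(30.97484 − 32.96844)·x = 32.362 − 32.96844
x = -0.60644 / -1.99360 = 0.30419 → 30.419% Da-31, 69.581% Da-33.

69.581%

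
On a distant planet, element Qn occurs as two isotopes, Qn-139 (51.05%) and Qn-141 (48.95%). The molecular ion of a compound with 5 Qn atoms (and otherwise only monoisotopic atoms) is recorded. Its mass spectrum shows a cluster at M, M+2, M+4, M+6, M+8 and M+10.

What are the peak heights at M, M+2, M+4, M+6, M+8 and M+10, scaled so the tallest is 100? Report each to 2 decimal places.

Each Qn atom is independently Qn-139 (p = 0.5105) or Qn-141 (q = 0.4895); the cluster is the binomial expansion (p + q)^5.
P(M) = 0.5105^5 = 0.034672
P(M+2) = 5 × 0.5105^4 × 0.4895^1 = 0.166229
P(M+4) = 10 × 0.5105^3 × 0.4895^2 = 0.318781
P(M+6) = 10 × 0.5105^2 × 0.4895^3 = 0.305668
P(M+8) = 5 × 0.5105^1 × 0.4895^4 = 0.146547
P(M+10) = 0.4895^5 = 0.028104
The M+4 peak is largest (0.318781); scaling to 100 gives 10.88 : 52.15 : 100.00 : 95.89 : 45.97 : 8.82.

10.88 : 52.15 : 100.00 : 95.89 : 45.97 : 8.82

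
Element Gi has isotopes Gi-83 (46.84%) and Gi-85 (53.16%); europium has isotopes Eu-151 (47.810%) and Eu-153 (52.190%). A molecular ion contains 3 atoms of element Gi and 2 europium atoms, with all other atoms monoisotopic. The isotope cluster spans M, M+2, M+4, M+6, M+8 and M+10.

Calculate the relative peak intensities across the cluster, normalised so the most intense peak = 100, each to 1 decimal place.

7.2 : 40.0 : 89.5 : 100.0 : 55.9 : 12.5

Element Gi pattern (n=3): 0.10276629 : 0.34989682 : 0.3971075 : 0.15022939
Europium pattern (n=2): 0.22857961 : 0.49904078 : 0.27237961
Convolve the two distributions (both contribute in 2-u steps):
  M: 0.10276629×0.22857961 = 0.023490
  M+2: 0.10276629×0.49904078 + 0.34989682×0.22857961 = 0.131264
  M+4: 0.10276629×0.27237961 + 0.34989682×0.49904078 + 0.3971075×0.22857961 = 0.293375
  M+6: 0.34989682×0.27237961 + 0.3971075×0.49904078 + 0.15022939×0.22857961 = 0.327817
  M+8: 0.3971075×0.27237961 + 0.15022939×0.49904078 = 0.183135
  M+10: 0.15022939×0.27237961 = 0.040919
Scale to base peak (0.327817) = 100: 7.2 : 40.0 : 89.5 : 100.0 : 55.9 : 12.5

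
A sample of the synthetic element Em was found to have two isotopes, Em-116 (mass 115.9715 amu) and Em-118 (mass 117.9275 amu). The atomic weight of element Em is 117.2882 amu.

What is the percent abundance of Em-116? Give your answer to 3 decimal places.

32.684%

Let x be the fractional abundance of Em-116; then Em-118 has abundance 1 − x.
115.9715·x + 117.9275·(1 − x) = 117.2882
(115.9715 − 117.9275)·x = 117.2882 − 117.9275
x = -0.6393 / -1.9560 = 0.32684 → 32.684% Em-116, 67.316% Em-118.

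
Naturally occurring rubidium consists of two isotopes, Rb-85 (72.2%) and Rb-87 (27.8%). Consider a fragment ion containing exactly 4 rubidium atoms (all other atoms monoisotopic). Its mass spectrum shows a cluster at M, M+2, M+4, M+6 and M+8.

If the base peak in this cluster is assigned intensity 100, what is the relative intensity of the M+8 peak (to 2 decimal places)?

(0.722 + 0.278)^4 gives M 0.2717, M+2 0.4185, M+4 0.2417, M+6 0.0620, M+8 0.0060; the largest is M+2.
P(M+2) = C(4,1) × 0.722^3 × 0.278^1 = 4 × 0.37636705 × 0.2780 = 0.418520 (base)
P(M+8) = C(4,4) × 0.722^0 × 0.278^4 = 1 × 1.0000 × 0.00597282 = 0.005973
Relative intensity = 0.005973 / 0.418520 × 100 = 1.43

1.43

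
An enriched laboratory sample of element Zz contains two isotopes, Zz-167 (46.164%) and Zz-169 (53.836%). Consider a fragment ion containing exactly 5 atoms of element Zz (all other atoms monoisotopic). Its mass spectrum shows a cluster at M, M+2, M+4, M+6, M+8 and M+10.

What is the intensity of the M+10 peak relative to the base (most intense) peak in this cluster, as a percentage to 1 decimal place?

13.6%

Term probabilities: M 0.0210, M+2 0.1223, M+4 0.2851, M+6 0.3325, M+8 0.1939, M+10 0.0452. Base peak = M+6.
P(M+6) = C(5,3) × 0.46164^2 × 0.53836^3 = 10 × 0.21311149 × 0.15603368 = 0.332526 (base)
P(M+10) = C(5,5) × 0.46164^0 × 0.53836^5 = 1 × 1.0000 × 0.04522347 = 0.045223
Relative intensity = 0.045223 / 0.332526 × 100 = 13.6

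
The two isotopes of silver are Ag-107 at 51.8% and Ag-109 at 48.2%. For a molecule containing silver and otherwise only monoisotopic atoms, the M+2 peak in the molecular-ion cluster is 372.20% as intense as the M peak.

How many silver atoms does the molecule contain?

The M+2/M ratio from n Ag atoms is n · q/p = n · 0.482/0.518.
n = 3.7220 × 0.518/0.482 = 4.00 ≈ 4

4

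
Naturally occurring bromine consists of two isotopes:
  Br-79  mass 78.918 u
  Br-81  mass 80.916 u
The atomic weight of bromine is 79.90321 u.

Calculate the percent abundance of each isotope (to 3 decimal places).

Br-79: 50.690%, Br-81: 49.310%

Writing the weighted mean with unknown fraction x of Br-79:
78.918·x + 80.916·(1 − x) = 79.90321
(78.918 − 80.916)·x = 79.90321 − 80.916
x = -1.01279 / -1.998 = 0.50690 → 50.690% Br-79, 49.310% Br-81.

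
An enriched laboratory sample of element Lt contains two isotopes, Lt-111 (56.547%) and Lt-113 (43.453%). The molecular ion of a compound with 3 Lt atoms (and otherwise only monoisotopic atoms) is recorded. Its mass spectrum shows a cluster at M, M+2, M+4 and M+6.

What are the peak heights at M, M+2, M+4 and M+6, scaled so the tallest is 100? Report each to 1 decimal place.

Expanding (0.56547 + 0.43453)^3:
P(M) = 0.56547^3 = 0.180813
P(M+2) = 3 × 0.56547^2 × 0.43453^1 = 0.416831
P(M+4) = 3 × 0.56547^1 × 0.43453^2 = 0.320310
P(M+6) = 0.43453^3 = 0.082046
The M+2 peak is largest (0.416831); scaling to 100 gives 43.4 : 100.0 : 76.8 : 19.7.

43.4 : 100.0 : 76.8 : 19.7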